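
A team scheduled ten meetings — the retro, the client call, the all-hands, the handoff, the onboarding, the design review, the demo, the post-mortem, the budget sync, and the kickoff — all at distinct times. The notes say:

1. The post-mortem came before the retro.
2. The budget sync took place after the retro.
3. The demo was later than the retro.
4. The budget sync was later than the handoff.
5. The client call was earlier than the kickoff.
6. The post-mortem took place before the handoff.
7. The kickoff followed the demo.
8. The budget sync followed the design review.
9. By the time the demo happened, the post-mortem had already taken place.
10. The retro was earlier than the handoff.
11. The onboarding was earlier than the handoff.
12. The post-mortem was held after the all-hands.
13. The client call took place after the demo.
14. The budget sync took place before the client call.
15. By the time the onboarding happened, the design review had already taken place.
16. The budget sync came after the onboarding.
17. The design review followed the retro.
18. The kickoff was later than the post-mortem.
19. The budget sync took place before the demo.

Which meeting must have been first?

the all-hands

The all-hands has a chain of constraints placing it before every other meeting, so the all-hands must be first.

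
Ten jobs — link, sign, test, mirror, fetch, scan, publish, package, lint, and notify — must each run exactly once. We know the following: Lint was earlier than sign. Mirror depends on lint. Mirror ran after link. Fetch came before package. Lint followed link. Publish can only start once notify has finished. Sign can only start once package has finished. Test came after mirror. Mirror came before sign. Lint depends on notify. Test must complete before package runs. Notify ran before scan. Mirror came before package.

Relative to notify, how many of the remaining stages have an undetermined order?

2

Forced after notify: lint, mirror, package, publish, scan, sign, and test.
That leaves fetch and link with no forced order relative to notify — 2.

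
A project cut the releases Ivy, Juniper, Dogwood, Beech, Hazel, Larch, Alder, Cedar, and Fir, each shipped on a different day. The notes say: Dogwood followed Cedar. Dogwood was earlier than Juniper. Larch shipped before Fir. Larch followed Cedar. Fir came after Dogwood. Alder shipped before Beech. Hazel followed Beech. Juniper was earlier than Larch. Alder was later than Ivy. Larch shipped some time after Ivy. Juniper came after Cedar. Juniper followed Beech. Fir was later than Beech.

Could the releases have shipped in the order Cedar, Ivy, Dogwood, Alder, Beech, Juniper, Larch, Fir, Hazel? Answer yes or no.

yes

Check each stated constraint against the proposed order — e.g. Dogwood is ahead of Fir; Cedar is ahead of Larch. Every pair is in the required order; nothing is violated.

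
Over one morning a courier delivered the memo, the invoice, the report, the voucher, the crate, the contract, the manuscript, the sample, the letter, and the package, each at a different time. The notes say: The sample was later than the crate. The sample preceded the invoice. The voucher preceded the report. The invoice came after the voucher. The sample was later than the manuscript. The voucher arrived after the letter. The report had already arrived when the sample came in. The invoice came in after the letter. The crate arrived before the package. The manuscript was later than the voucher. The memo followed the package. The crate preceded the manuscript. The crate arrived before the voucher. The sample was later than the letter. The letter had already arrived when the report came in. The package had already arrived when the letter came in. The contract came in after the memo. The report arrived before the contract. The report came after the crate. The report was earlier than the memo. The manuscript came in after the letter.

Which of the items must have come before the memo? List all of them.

Directly stated before the memo: the package and the report.
The crate reaches the memo via the crate → the package → the memo.
The letter reaches the memo via the letter → the report → the memo.
The voucher reaches the memo via the voucher → the report → the memo.
No chain forces the invoice (or any of the others) ahead of the memo.

the crate, the letter, the package, the report, the voucher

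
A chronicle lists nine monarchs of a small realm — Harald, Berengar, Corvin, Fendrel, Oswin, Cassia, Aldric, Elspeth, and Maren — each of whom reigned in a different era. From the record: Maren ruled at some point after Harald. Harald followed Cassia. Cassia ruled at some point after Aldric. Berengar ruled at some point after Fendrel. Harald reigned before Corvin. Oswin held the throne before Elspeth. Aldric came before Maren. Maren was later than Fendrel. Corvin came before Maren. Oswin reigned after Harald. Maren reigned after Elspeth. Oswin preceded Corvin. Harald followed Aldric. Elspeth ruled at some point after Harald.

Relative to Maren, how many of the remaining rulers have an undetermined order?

1

Forced before Maren: Aldric, Cassia, Corvin, Elspeth, Fendrel, Harald, and Oswin.
That leaves Berengar with no forced order relative to Maren — 1.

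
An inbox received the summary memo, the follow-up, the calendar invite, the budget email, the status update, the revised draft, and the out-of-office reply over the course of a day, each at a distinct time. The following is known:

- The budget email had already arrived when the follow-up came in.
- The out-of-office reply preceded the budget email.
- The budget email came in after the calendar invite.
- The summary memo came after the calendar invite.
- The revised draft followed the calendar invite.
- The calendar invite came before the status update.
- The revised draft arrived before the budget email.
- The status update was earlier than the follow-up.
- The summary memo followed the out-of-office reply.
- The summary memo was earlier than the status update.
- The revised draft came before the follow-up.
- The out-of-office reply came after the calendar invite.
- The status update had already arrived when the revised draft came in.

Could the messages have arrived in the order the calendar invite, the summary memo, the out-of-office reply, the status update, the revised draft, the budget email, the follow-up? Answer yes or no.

no

The constraints require the out-of-office reply before the summary memo, but in the proposed sequence the summary memo appears ahead of the out-of-office reply. That one violation is enough.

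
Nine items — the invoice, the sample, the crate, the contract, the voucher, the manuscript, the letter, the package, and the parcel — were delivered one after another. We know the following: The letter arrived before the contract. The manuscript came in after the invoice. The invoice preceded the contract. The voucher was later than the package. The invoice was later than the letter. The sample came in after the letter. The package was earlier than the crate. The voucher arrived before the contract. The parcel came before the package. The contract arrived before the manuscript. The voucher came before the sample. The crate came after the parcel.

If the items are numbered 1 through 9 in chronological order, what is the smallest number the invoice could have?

The letter must come before the invoice — 1 forced predecessor.
Nothing else is forced ahead of the invoice, so its earliest slot is position 1 + 1 = 2.

2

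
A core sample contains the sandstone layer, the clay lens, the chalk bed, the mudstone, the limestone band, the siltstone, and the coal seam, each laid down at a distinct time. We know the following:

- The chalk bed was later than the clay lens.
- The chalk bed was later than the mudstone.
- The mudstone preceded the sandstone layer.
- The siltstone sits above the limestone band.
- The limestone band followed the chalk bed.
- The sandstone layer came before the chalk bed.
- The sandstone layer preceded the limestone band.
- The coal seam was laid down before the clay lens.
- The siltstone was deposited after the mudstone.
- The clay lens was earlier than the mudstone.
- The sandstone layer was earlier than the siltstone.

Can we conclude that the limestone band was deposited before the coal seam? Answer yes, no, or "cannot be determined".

Tracing the constraints gives the coal seam → the clay lens → the chalk bed → the limestone band, so the coal seam must come before the limestone band.
That means the limestone band cannot be before the coal seam.

no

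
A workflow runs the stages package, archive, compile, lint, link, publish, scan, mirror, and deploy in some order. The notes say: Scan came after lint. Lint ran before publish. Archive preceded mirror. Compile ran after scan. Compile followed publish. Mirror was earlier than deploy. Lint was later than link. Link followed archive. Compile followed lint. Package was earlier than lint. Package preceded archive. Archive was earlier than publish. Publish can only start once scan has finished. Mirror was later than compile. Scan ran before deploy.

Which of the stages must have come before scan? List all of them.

archive, link, lint, package

Directly stated before scan: lint.
Archive reaches scan via archive → link → lint → scan.
Link reaches scan via link → lint → scan.
Package reaches scan via package → lint → scan.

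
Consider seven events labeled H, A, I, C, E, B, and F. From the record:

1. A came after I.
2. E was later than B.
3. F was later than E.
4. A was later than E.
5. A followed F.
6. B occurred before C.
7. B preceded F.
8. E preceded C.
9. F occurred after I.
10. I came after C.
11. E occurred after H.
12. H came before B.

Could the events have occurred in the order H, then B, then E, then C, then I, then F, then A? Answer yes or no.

yes

Check each stated constraint against the proposed order — e.g. B is ahead of F; E is ahead of A. Every pair is in the required order; nothing is violated.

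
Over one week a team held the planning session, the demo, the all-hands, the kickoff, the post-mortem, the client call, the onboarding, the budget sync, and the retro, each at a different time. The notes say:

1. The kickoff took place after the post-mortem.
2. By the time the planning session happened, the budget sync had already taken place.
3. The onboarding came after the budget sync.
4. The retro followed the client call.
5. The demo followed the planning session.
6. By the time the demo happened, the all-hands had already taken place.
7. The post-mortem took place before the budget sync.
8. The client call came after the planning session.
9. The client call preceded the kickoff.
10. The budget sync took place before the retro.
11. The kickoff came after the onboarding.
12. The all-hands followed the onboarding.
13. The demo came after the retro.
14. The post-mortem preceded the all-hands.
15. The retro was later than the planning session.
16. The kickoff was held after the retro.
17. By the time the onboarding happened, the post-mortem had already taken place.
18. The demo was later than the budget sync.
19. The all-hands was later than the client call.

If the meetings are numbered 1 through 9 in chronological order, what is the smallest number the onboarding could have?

3

The budget sync and the post-mortem must both come before the onboarding — 2 forced predecessors.
Nothing else is forced ahead of the onboarding, so its earliest slot is position 2 + 1 = 3.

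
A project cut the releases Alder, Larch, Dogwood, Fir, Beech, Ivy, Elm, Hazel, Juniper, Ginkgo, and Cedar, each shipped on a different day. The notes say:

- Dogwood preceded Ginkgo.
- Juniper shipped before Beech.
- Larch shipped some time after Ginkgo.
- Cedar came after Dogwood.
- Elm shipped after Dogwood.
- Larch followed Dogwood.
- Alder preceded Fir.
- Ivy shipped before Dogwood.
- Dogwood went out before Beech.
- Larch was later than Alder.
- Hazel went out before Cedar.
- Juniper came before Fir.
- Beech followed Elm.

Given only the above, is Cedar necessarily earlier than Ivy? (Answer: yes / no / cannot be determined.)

Tracing the constraints gives Ivy → Dogwood → Cedar, so Ivy must come before Cedar.
That means Cedar cannot be before Ivy.

no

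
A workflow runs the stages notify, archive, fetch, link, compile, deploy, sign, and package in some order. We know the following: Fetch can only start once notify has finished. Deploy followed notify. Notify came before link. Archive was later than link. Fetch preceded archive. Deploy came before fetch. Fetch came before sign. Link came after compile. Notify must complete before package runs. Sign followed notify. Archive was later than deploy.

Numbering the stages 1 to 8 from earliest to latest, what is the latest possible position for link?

7

Link must come before archive — 1 stage forced after it.
Everything else can be placed before link in some valid order, so link can sit as late as position 8 − 1 = 7.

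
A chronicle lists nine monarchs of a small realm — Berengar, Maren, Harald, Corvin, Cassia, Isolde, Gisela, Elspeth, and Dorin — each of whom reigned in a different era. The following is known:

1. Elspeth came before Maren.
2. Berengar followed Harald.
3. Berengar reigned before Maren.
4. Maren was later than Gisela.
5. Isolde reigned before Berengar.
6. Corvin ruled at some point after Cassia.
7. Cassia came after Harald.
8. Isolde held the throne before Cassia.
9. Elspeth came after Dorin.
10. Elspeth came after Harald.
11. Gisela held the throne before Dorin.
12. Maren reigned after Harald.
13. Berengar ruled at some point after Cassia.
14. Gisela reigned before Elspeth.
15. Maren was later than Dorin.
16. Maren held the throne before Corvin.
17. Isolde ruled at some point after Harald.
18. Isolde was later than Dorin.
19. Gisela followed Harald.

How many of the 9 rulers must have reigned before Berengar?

Directly stated before Berengar: Cassia, Harald, and Isolde.
Dorin reaches Berengar via Dorin → Isolde → Berengar.
Gisela reaches Berengar via Gisela → Dorin → Isolde → Berengar.
No chain forces Elspeth (or any of the others) ahead of Berengar.
That's Cassia, Dorin, Gisela, Harald, and Isolde — 5 in all.

5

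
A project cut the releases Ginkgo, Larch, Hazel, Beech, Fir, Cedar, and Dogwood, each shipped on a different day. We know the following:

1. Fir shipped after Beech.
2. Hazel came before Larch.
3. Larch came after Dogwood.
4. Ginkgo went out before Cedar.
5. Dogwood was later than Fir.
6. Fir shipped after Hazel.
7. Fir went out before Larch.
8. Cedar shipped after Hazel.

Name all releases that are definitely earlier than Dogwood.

Beech, Fir, Hazel

Directly stated before Dogwood: Fir.
Beech reaches Dogwood via Beech → Fir → Dogwood.
Hazel reaches Dogwood via Hazel → Fir → Dogwood.
No chain forces Ginkgo (or any of the others) ahead of Dogwood.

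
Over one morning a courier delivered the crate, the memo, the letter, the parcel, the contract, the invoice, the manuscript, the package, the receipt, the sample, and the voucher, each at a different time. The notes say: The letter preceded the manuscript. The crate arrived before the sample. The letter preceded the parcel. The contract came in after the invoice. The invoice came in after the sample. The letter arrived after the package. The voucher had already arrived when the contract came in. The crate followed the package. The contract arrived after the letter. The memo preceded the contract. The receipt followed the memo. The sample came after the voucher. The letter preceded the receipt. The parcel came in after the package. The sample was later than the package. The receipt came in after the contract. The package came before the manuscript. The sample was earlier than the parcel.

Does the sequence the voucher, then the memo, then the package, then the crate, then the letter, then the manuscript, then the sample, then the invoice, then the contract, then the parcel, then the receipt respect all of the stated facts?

Check each stated constraint against the proposed order — e.g. the voucher is ahead of the contract; the memo is ahead of the receipt. Every pair is in the required order; nothing is violated.

yes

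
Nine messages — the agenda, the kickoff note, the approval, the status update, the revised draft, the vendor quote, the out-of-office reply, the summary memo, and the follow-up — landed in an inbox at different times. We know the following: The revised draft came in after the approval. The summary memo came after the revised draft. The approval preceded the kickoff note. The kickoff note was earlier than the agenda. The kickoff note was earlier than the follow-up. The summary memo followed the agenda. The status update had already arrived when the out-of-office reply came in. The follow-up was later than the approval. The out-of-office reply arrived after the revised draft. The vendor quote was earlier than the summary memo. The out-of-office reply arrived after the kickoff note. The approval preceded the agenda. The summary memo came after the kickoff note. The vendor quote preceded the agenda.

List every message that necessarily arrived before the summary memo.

Directly stated before the summary memo: the agenda, the kickoff note, the revised draft, and the vendor quote.
The approval reaches the summary memo via the approval → the kickoff note → the summary memo.
No chain forces the status update (or any of the others) ahead of the summary memo.

the agenda, the approval, the kickoff note, the revised draft, the vendor quote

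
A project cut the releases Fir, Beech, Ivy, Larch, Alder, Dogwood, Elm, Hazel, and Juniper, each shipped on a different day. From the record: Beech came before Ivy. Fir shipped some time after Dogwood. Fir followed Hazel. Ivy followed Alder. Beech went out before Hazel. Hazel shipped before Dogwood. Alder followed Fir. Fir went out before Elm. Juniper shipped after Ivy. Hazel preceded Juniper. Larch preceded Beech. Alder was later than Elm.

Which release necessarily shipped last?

Every other release has a chain of constraints placing it before Juniper, so Juniper is last.

Juniper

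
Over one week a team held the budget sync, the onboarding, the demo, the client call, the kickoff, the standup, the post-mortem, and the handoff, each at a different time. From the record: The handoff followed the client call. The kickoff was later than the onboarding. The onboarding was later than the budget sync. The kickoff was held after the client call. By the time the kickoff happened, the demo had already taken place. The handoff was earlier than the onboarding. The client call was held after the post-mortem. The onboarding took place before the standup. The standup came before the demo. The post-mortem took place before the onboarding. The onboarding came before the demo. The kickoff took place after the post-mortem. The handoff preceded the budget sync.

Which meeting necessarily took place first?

The post-mortem has a chain of constraints placing it before every other meeting, so the post-mortem must be first.

the post-mortem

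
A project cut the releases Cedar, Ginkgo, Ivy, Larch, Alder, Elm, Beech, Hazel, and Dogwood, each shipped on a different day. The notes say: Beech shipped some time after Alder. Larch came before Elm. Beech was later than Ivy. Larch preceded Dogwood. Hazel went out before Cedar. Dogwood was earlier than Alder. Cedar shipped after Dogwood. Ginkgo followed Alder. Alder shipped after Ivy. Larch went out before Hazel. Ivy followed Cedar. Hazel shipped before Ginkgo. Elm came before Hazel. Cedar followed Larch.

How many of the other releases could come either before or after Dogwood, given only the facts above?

Forced before Dogwood: Larch; forced after Dogwood: Alder, Beech, Cedar, Ginkgo, and Ivy.
That leaves Elm and Hazel with no forced order relative to Dogwood — 2.

2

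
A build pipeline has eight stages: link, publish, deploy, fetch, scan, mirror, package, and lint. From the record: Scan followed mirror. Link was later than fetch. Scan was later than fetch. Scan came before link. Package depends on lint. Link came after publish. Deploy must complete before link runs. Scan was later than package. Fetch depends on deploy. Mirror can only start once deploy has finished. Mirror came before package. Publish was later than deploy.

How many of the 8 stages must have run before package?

3

Directly stated before package: lint and mirror.
Deploy reaches package via deploy → mirror → package.
That's deploy, lint, and mirror — 3 in all.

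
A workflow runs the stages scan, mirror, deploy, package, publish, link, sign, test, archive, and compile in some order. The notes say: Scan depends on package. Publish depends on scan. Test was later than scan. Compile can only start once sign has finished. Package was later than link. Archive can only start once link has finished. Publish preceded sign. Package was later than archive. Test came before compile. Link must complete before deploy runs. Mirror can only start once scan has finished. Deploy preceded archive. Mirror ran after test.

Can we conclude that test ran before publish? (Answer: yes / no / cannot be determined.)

cannot be determined

No chain of stated constraints runs from test to publish, and none runs from publish to test either.
So the relative order of test and publish is not fixed by the given facts.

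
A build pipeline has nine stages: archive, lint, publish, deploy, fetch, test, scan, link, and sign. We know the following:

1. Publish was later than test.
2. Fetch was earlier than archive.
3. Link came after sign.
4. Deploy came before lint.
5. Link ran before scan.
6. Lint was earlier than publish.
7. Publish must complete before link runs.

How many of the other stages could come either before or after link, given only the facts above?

2

Forced before link: deploy, lint, publish, sign, and test; forced after link: scan.
That leaves archive and fetch with no forced order relative to link — 2.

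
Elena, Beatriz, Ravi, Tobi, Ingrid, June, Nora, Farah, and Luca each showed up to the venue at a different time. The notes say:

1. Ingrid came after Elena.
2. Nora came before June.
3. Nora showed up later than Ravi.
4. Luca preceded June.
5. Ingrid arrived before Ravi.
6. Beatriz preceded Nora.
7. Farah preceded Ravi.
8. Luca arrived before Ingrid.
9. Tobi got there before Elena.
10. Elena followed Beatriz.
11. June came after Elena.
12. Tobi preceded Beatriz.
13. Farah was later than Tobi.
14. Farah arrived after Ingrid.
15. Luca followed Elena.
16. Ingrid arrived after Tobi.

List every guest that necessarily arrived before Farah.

Directly stated before Farah: Ingrid and Tobi.
Beatriz reaches Farah via Beatriz → Elena → Ingrid → Farah.
Elena reaches Farah via Elena → Ingrid → Farah.
Luca reaches Farah via Luca → Ingrid → Farah.
No chain forces June (or any of the others) ahead of Farah.

Beatriz, Elena, Ingrid, Luca, Tobi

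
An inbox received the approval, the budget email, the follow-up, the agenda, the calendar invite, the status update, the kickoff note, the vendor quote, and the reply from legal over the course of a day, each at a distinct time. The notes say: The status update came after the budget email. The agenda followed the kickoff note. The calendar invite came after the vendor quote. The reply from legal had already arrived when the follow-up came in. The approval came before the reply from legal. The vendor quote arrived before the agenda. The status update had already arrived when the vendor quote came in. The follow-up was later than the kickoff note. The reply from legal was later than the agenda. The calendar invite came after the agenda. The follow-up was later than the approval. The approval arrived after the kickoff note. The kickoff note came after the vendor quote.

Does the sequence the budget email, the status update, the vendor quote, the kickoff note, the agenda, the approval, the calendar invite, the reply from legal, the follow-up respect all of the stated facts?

Check each stated constraint against the proposed order — e.g. the vendor quote is ahead of the calendar invite; the kickoff note is ahead of the follow-up. Every pair is in the required order; nothing is violated.

yes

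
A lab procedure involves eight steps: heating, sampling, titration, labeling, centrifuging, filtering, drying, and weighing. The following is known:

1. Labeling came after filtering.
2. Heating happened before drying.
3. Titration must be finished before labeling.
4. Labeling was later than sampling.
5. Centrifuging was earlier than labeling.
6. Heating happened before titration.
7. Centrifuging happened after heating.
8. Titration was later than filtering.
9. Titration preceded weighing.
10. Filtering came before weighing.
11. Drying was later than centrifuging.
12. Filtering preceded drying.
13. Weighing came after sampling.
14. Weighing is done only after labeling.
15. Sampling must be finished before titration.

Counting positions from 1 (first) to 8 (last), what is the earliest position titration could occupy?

4

Filtering, heating, and sampling must all come before titration — 3 forced predecessors.
Nothing else is forced ahead of titration, so its earliest slot is position 3 + 1 = 4.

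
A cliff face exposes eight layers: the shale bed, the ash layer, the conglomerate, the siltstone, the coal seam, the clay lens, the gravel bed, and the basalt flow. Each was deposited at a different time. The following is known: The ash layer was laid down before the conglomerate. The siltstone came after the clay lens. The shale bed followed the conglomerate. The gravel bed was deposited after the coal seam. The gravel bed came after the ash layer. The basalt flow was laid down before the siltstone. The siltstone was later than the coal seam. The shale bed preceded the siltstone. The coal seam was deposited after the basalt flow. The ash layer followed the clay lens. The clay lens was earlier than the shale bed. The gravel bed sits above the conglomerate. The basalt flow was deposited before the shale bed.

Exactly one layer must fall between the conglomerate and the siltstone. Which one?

Tracing the constraints gives the conglomerate → the shale bed → the siltstone, so the shale bed sits after the conglomerate and before the siltstone.
No other layer is forced both after the conglomerate and before the siltstone.

the shale bed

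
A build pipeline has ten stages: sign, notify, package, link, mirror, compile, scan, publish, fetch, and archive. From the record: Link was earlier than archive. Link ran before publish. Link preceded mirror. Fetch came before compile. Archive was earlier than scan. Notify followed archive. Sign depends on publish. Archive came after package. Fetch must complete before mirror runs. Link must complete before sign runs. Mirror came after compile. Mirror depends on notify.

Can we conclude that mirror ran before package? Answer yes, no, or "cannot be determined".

no

Tracing the constraints gives package → archive → notify → mirror, so package must come before mirror.
That means mirror cannot be before package.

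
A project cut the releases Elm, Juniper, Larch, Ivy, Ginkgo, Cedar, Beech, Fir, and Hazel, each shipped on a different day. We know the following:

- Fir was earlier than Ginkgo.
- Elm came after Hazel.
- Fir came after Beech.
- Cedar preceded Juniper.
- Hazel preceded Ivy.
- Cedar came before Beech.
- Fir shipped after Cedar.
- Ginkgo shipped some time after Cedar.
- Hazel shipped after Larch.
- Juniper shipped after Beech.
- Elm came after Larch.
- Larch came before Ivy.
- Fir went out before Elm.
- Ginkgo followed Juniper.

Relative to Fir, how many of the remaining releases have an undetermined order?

4

Forced before Fir: Beech and Cedar; forced after Fir: Elm and Ginkgo.
That leaves Hazel, Ivy, Juniper, and Larch with no forced order relative to Fir — 4.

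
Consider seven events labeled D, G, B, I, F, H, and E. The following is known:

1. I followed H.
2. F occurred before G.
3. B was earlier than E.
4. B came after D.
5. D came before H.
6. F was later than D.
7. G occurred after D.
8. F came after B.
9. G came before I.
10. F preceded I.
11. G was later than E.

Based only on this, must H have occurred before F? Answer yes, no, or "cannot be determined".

No chain of stated constraints runs from H to F, and none runs from F to H either.
So the relative order of H and F is not fixed by the given facts.

cannot be determined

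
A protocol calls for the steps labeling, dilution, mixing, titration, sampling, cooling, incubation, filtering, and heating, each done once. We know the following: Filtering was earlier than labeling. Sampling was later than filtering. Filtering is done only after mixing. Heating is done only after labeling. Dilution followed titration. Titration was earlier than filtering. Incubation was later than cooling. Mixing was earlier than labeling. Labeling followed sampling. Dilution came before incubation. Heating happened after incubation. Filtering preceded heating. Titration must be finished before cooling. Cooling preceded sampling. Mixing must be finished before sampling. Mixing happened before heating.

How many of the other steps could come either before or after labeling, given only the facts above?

Forced before labeling: cooling, filtering, mixing, sampling, and titration; forced after labeling: heating.
That leaves dilution and incubation with no forced order relative to labeling — 2.

2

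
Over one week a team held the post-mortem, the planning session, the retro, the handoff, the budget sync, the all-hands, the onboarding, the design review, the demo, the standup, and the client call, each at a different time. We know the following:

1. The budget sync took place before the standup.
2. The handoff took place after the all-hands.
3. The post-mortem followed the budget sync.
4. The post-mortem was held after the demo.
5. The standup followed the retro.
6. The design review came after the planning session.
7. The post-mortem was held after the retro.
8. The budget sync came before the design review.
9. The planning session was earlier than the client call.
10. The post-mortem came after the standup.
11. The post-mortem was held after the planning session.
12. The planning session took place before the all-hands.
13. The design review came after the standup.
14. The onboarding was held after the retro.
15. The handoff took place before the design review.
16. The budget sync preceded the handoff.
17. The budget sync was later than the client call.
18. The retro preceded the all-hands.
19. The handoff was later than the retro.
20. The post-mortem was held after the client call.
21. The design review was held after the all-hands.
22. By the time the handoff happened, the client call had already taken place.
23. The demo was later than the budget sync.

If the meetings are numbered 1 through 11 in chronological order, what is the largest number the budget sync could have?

The budget sync must come before the demo, the design review, the handoff, the post-mortem, and the standup — 5 meetings forced after it.
Everything else can be placed before the budget sync in some valid order, so the budget sync can sit as late as position 11 − 5 = 6.

6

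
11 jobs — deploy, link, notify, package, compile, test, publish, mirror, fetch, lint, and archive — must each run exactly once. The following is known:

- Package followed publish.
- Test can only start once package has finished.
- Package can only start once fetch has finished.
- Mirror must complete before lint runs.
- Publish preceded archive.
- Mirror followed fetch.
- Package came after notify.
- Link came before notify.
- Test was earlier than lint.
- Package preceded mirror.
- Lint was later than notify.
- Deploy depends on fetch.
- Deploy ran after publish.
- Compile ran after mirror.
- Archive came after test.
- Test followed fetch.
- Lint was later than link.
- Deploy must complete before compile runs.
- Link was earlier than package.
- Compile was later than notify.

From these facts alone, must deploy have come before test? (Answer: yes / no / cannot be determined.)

cannot be determined

No chain of stated constraints runs from deploy to test, and none runs from test to deploy either.
So the relative order of deploy and test is not fixed by the given facts.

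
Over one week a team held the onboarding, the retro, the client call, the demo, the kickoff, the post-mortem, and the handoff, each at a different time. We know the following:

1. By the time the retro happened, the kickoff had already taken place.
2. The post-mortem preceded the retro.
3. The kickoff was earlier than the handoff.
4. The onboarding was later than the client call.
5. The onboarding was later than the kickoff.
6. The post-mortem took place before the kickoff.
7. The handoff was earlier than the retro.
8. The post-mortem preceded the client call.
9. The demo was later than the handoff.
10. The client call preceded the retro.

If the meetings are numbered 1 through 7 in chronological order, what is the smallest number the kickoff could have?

The post-mortem must come before the kickoff — 1 forced predecessor.
Nothing else is forced ahead of the kickoff, so its earliest slot is position 1 + 1 = 2.

2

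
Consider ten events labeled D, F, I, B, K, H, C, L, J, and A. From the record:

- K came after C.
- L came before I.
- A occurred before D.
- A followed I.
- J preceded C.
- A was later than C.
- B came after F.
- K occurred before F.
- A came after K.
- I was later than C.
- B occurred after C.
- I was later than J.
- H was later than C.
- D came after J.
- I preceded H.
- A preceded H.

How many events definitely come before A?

5

Directly stated before A: C, I, and K.
J reaches A via J → I → A.
L reaches A via L → I → A.
No chain forces H (or any of the others) ahead of A.
That's C, I, J, K, and L — 5 in all.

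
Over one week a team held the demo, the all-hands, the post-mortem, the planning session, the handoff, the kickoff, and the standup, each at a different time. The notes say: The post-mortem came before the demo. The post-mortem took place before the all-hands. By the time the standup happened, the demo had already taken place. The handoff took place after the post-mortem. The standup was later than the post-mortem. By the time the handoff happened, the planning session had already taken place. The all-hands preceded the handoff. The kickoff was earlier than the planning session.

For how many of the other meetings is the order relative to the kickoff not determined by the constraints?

4

Forced after the kickoff: the handoff and the planning session.
That leaves the all-hands, the demo, the post-mortem, and the standup with no forced order relative to the kickoff — 4.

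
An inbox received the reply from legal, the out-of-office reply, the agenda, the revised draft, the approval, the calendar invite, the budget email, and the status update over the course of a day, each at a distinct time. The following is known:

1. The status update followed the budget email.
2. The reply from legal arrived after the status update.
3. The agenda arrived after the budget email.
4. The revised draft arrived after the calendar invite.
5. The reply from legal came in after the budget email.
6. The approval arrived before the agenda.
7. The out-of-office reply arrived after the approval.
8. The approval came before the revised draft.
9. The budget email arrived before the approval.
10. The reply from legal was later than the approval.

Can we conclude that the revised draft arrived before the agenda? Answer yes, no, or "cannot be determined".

cannot be determined

No chain of stated constraints runs from the revised draft to the agenda, and none runs from the agenda to the revised draft either.
So the relative order of the revised draft and the agenda is not fixed by the given facts.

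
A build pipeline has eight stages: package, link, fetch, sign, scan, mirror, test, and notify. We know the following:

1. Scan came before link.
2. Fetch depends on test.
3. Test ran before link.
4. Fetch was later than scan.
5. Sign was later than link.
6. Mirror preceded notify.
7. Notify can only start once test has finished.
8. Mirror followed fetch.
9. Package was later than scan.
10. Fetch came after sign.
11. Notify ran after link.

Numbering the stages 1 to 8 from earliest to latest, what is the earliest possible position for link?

Scan and test must both come before link — 2 forced predecessors.
Nothing else is forced ahead of link, so its earliest slot is position 2 + 1 = 3.

3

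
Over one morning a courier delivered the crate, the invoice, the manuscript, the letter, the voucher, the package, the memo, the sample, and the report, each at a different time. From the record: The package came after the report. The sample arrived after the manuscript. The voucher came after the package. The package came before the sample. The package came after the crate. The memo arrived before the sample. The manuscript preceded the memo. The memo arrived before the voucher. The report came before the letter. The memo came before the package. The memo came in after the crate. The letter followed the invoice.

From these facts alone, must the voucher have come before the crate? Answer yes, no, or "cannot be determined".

Tracing the constraints gives the crate → the memo → the voucher, so the crate must come before the voucher.
That means the voucher cannot be before the crate.

no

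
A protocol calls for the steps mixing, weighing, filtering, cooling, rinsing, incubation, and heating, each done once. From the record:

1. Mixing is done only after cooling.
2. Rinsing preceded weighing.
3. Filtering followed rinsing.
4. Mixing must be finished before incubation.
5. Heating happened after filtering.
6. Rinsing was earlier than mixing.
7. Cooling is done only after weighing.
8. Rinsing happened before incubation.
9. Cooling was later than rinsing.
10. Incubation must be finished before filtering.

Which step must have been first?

rinsing

Rinsing has a chain of constraints placing it before every other step, so rinsing must be first.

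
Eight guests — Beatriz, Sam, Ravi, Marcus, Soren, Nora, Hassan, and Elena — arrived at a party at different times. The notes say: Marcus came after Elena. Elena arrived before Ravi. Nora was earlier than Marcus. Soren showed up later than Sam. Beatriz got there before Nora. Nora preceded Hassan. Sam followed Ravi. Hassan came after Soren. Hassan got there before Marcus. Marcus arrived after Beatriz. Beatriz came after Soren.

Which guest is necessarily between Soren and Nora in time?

Tracing the constraints gives Soren → Beatriz → Nora, so Beatriz sits after Soren and before Nora.
No other guest is forced both after Soren and before Nora.

Beatriz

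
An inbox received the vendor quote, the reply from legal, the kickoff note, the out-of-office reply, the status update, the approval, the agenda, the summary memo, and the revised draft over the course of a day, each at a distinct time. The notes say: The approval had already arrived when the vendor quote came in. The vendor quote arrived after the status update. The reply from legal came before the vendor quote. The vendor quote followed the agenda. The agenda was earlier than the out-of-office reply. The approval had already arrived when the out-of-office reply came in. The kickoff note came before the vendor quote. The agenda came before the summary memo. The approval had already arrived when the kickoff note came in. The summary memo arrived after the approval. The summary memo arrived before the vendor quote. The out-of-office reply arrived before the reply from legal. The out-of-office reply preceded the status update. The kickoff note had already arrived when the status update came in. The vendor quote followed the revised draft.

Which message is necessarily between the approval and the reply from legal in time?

the out-of-office reply

Tracing the constraints gives the approval → the out-of-office reply → the reply from legal, so the out-of-office reply sits after the approval and before the reply from legal.
No other message is forced both after the approval and before the reply from legal.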